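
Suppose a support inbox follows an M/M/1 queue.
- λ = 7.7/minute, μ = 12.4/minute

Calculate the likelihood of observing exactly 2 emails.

ρ = λ/μ = 7.7/12.4 = 0.6210
P(n) = (1-ρ)ρⁿ
P(2) = (1-0.6210) × 0.6210^2
P(2) = 0.37900 × 0.38564
P(2) = 0.1462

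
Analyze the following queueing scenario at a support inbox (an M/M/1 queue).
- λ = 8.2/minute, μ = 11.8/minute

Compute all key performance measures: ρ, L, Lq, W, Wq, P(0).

Step 1: ρ = λ/μ = 8.2/11.8 = 0.6949
Step 2: L = λ/(μ-λ) = 8.2/3.60 = 2.2778
Step 3: Lq = λ²/(μ(μ-λ)) = 67.24/(11.8×3.60) = 1.5829
Step 4: W = 1/(μ-λ) = 1/3.60 = 0.27778
Step 5: Wq = λ/(μ(μ-λ)) = 8.2/(11.8×3.60) = 0.1930
Step 6: P(0) = 1-ρ = 0.3051
Verify: L = λW = 8.2×0.27778 = 2.2778 ✔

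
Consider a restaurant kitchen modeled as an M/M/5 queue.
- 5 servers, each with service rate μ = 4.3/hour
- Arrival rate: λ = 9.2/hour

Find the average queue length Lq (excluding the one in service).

Traffic intensity: ρ = λ/(cμ) = 9.2/(5×4.3) = 0.4279
Since ρ = 0.4279 < 1, system is stable.
Offered load a = λ/μ = cρ = 9.2/4.3 = 2.1395
P₀ = [ Σₙ₌₀^4 aⁿ/n! + a^5/(5!(1-ρ)) ]⁻¹
Σ = a^0/0! + a^1/1! + a^2/2! + a^3/3! + a^4/4! = 1.00000 + 2.13953 + 2.28880 + 1.63233 + 0.873105 = 7.9338
a^5/(5!(1-ρ)) = 44.8329/(120 × 0.57209) = 0.6531
P₀ = 1/(7.9338 + 0.6531) = 0.1165
Lq = P₀·a^5·ρ / (5!(1-ρ)²) = 0.11646 × 44.8329 × 0.42791 / (120 × 0.32729) = 0.05689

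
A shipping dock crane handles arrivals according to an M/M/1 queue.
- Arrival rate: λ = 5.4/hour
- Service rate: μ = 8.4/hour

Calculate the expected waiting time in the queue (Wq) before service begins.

First, compute utilization: ρ = λ/μ = 5.4/8.4 = 0.6429
For M/M/1: Wq = λ/(μ(μ-λ))
Wq = 5.4/(8.4 × (8.4-5.4))
Wq = 5.4/(8.4 × 3.00)
Wq = 0.2143 hours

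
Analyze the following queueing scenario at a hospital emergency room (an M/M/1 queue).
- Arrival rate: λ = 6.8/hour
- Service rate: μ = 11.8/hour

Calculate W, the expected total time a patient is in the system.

First, compute utilization: ρ = λ/μ = 6.8/11.8 = 0.5763
For M/M/1: W = 1/(μ-λ)
W = 1/(11.8-6.8) = 1/5.00
W = 0.2000 hours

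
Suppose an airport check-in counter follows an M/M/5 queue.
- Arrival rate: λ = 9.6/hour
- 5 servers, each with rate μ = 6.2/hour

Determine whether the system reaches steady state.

Stability requires ρ = λ/(cμ) < 1
ρ = 9.6/(5 × 6.2) = 9.6/31.00 = 0.3097
Since 0.3097 < 1, the system is STABLE.
The servers are busy 30.97% of the time.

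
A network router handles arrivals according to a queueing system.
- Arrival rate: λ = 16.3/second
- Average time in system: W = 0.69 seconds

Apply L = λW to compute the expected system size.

Little's Law: L = λW
L = 16.3 × 0.69 = 11.2470 packets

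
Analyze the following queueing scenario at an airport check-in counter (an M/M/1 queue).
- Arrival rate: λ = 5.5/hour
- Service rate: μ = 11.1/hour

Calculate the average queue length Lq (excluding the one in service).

ρ = λ/μ = 5.5/11.1 = 0.4955
For M/M/1: Lq = λ²/(μ(μ-λ))
Lq = 30.25/(11.1 × 5.60)
Lq = 0.4866 passengers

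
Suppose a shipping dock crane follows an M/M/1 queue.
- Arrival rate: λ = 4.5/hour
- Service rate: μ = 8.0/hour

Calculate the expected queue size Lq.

ρ = λ/μ = 4.5/8.0 = 0.5625
For M/M/1: Lq = λ²/(μ(μ-λ))
Lq = 20.25/(8.0 × 3.50)
Lq = 0.7232 containers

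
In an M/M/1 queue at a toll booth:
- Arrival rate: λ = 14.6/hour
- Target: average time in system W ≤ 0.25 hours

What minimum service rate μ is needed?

For M/M/1: W = 1/(μ-λ)
Need W ≤ 0.25, so 1/(μ-λ) ≤ 0.25
μ - λ ≥ 1/0.25 = 4.0000
μ ≥ 14.6 + 4.0000 = 18.6000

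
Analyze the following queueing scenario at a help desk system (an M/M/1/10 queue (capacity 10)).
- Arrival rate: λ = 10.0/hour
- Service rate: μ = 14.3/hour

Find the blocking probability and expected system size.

ρ = λ/μ = 10.0/14.3 = 0.6993
P₀ = (1-ρ)/(1-ρ^(K+1)) = (1-0.6993)/(1-0.6993^11) = 0.3007/0.9804 = 0.3067
P_K = P₀×ρ^K = 0.30670 × 0.6993^10 = 0.30670 × 0.027966 = 0.008577
Blocking probability P_10 = 0.008577 (0.86%)
L = ρ[1 - (K+1)ρ^K + Kρ^(K+1)] / [(1-ρ)(1-ρ^(K+1))]
L = 0.6993 × (1 - 11×0.027966 + 10×0.019557) / ((1 - 0.6993) × (1 - 0.019557)) = 2.1062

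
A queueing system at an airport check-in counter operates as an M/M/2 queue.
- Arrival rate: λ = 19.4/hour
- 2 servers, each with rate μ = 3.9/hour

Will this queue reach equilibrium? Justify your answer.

Stability requires ρ = λ/(cμ) < 1
ρ = 19.4/(2 × 3.9) = 19.4/7.80 = 2.4872
Since 2.4872 ≥ 1, the system is UNSTABLE.
Need c > λ/μ = 19.4/3.9 = 4.97.
Minimum servers needed: c = 5.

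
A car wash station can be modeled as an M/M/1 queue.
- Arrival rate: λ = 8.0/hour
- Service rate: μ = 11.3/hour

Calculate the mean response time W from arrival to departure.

First, compute utilization: ρ = λ/μ = 8.0/11.3 = 0.7080
For M/M/1: W = 1/(μ-λ)
W = 1/(11.3-8.0) = 1/3.30
W = 0.3030 hours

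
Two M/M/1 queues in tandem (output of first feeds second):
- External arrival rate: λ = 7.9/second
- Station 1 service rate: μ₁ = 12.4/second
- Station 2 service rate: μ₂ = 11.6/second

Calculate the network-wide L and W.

By Jackson's theorem, each station behaves as independent M/M/1.
Station 1: ρ₁ = 7.9/12.4 = 0.6371, L₁ = ρ₁/(1-ρ₁) = λ/(μ₁-λ) = 7.9/4.50 = 1.7556
Station 2: ρ₂ = 7.9/11.6 = 0.6810, L₂ = ρ₂/(1-ρ₂) = λ/(μ₂-λ) = 7.9/3.70 = 2.1351
Total: L = L₁ + L₂ = 1.7556 + 2.1351 = 3.8907
W = L/λ = 3.8907/7.9 = 0.4925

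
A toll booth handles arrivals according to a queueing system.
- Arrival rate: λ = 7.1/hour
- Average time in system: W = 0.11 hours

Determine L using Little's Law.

Little's Law: L = λW
L = 7.1 × 0.11 = 0.7810 vehicles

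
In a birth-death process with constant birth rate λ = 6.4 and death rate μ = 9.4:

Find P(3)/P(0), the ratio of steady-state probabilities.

For constant rates: P(n)/P(0) = (λ/μ)^n
P(3)/P(0) = (6.4/9.4)^3 = 0.68085^3 = 0.3156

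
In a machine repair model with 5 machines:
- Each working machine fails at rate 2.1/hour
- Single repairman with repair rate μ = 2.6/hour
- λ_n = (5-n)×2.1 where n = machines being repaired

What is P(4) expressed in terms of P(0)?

P(4)/P(0) = ∏_{i=0}^{4-1} λ_i/μ_{i+1}
= (5-0)×2.1/2.6 × (5-1)×2.1/2.6 × (5-2)×2.1/2.6 × (5-3)×2.1/2.6
= 51.0699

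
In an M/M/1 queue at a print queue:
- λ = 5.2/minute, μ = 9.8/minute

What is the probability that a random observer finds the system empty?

ρ = λ/μ = 5.2/9.8 = 0.5306
P(0) = 1 - ρ = 1 - 0.5306 = 0.4694
The server is idle 46.94% of the time.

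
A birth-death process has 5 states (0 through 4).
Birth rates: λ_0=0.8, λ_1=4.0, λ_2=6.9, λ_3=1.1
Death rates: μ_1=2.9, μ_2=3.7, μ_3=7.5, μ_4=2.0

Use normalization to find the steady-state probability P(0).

Ratios P(n)/P(0) = (λ₀···λₙ₋₁)/(μ₁···μₙ):
P(1)/P(0) = (0.8)/(2.9) = 0.2759
P(2)/P(0) = (0.8×4.0)/(2.9×3.7) = 0.2982
P(3)/P(0) = (0.8×4.0×6.9)/(2.9×3.7×7.5) = 0.2744
P(4)/P(0) = (0.8×4.0×6.9×1.1)/(2.9×3.7×7.5×2.0) = 0.1509

Normalization: ∑ P(n) = 1
P(0) × (1.0000 + 0.2759 + 0.2982 + 0.2744 + 0.1509) = 1
P(0) × 1.9994 = 1
P(0) = 1/1.9994 = 0.5002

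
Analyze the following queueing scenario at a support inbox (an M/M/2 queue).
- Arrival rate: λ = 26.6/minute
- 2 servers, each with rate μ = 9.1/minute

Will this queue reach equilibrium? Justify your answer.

Stability requires ρ = λ/(cμ) < 1
ρ = 26.6/(2 × 9.1) = 26.6/18.20 = 1.4615
Since 1.4615 ≥ 1, the system is UNSTABLE.
Need c > λ/μ = 26.6/9.1 = 2.92.
Minimum servers needed: c = 3.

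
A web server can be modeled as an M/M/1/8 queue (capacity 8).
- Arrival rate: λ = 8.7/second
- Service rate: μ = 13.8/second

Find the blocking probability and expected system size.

ρ = λ/μ = 8.7/13.8 = 0.63043
P₀ = (1-ρ)/(1-ρ^(K+1)) = (1-0.63043)/(1-0.63043^9) = 0.3696/0.9843 = 0.3755
P_K = P₀×ρ^K = 0.3755 × 0.63043^8 = 0.3755 × 0.02495 = 0.009369
Blocking probability P_8 = 0.009369 (0.94%)
L = ρ[1 - (K+1)ρ^K + Kρ^(K+1)] / [(1-ρ)(1-ρ^(K+1))]
L = 0.63043 × (1 - 9×0.02495 + 8×0.01573) / ((1 - 0.63043) × (1 - 0.01573)) = 1.5620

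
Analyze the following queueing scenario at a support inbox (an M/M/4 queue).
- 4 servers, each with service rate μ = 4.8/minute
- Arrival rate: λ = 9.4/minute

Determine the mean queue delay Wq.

Traffic intensity: ρ = λ/(cμ) = 9.4/(4×4.8) = 0.4896
Since ρ = 0.4896 < 1, system is stable.
Offered load a = λ/μ = cρ = 9.4/4.8 = 1.9583
P₀ = [ Σₙ₌₀^3 aⁿ/n! + a^4/(4!(1-ρ)) ]⁻¹
Σ = a^0/0! + a^1/1! + a^2/2! + a^3/3! = 1.00000 + 1.95833 + 1.91753 + 1.25172 = 6.1276
a^4/(4!(1-ρ)) = 14.7078/(24 × 0.51042) = 1.2006
P₀ = 1/(6.1276 + 1.2006) = 0.1365
Lq = P₀·a^4·ρ / (4!(1-ρ)²) = 0.13646 × 14.7078 × 0.48958 / (24 × 0.26053) = 0.1571
Wq = Lq/λ = 0.15715/9.4 = 0.01672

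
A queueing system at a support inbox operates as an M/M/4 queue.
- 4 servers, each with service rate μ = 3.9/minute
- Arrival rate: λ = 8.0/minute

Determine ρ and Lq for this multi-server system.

Traffic intensity: ρ = λ/(cμ) = 8.0/(4×3.9) = 0.5128
Since ρ = 0.5128 < 1, system is stable.
Offered load a = λ/μ = cρ = 8.0/3.9 = 2.0513
P₀ = [ Σₙ₌₀^3 aⁿ/n! + a^4/(4!(1-ρ)) ]⁻¹
Σ = a^0/0! + a^1/1! + a^2/2! + a^3/3! = 1.0000 + 2.0513 + 2.1039 + 1.4385 = 6.5937
a^4/(4!(1-ρ)) = 17.7052/(24 × 0.48718) = 1.5143
P₀ = 1/(6.5937 + 1.5143) = 0.1233
Lq = P₀·a^4·ρ / (4!(1-ρ)²) = 0.1233 × 17.7052 × 0.5128 / (24 × 0.2373) = 0.1966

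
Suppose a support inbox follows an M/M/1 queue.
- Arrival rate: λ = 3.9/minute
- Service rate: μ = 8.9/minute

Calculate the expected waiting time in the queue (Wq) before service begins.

First, compute utilization: ρ = λ/μ = 3.9/8.9 = 0.4382
For M/M/1: Wq = λ/(μ(μ-λ))
Wq = 3.9/(8.9 × (8.9-3.9))
Wq = 3.9/(8.9 × 5.00)
Wq = 0.08764 minutes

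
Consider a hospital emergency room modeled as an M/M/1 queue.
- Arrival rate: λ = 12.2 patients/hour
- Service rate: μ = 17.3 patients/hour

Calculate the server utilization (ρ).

Server utilization: ρ = λ/μ
ρ = 12.2/17.3 = 0.7052
The server is busy 70.52% of the time.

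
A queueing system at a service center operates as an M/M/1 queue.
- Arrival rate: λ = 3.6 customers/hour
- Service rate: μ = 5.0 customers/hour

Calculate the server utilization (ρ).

Server utilization: ρ = λ/μ
ρ = 3.6/5.0 = 0.7200
The server is busy 72.00% of the time.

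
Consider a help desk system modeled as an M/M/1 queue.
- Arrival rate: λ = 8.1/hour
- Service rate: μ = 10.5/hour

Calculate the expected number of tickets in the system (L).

ρ = λ/μ = 8.1/10.5 = 0.7714
For M/M/1: L = λ/(μ-λ)
L = 8.1/(10.5-8.1) = 8.1/2.40
L = 3.3750 tickets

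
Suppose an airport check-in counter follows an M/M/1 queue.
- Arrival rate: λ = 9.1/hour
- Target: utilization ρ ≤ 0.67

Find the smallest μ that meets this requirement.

ρ = λ/μ, so μ = λ/ρ
μ ≥ 9.1/0.67 = 13.5821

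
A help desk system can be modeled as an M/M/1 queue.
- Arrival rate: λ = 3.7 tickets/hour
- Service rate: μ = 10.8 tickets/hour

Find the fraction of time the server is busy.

Server utilization: ρ = λ/μ
ρ = 3.7/10.8 = 0.3426
The server is busy 34.26% of the time.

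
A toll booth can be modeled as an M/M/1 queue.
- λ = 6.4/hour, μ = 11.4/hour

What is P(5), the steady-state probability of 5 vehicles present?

ρ = λ/μ = 6.4/11.4 = 0.5614
P(n) = (1-ρ)ρⁿ
P(5) = (1-0.5614) × 0.5614^5
P(5) = 0.4386 × 0.05577
P(5) = 0.02446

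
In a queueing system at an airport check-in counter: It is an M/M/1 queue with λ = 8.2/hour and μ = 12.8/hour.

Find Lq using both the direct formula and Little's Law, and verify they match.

Method 1 (direct): Lq = λ²/(μ(μ-λ)) = 67.24/(12.8 × 4.60) = 1.1420

Method 2 (Little's Law):
W = 1/(μ-λ) = 1/4.60 = 0.217391
Wq = W - 1/μ = 0.217391 - 0.0781250 = 0.13927
Lq = λWq = 8.2 × 0.13927 = 1.1420 ✔ (matches Method 1)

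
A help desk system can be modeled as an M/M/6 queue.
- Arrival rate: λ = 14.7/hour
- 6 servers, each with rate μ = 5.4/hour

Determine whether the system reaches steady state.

Stability requires ρ = λ/(cμ) < 1
ρ = 14.7/(6 × 5.4) = 14.7/32.40 = 0.4537
Since 0.4537 < 1, the system is STABLE.
The servers are busy 45.37% of the time.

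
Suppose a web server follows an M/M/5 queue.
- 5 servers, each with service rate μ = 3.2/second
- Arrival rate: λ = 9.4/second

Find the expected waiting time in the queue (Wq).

Traffic intensity: ρ = λ/(cμ) = 9.4/(5×3.2) = 0.5875
Since ρ = 0.5875 < 1, system is stable.
Offered load a = λ/μ = cρ = 9.4/3.2 = 2.9375
P₀ = [ Σₙ₌₀^4 aⁿ/n! + a^5/(5!(1-ρ)) ]⁻¹
Σ = a^0/0! + a^1/1! + a^2/2! + a^3/3! + a^4/4! = 1.00000 + 2.93750 + 4.31445 + 4.22457 + 3.10242 = 15.5789
a^5/(5!(1-ρ)) = 218.7204/(120 × 0.4125) = 4.4186
P₀ = 1/(15.5789 + 4.4186) = 0.05001
Lq = P₀·a^5·ρ / (5!(1-ρ)²) = 0.050006 × 218.7204 × 0.58750 / (120 × 0.17016) = 0.3147
Wq = Lq/λ = 0.3147/9.4 = 0.03348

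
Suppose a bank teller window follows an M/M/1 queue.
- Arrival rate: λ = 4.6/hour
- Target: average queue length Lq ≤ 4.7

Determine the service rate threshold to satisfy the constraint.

For M/M/1: Lq = λ²/(μ(μ-λ))
Need Lq ≤ 4.7, i.e. μ(μ-λ) ≥ λ²/4.7
μ² - 4.6μ - 21.16/4.7 ≥ 0  →  μ² - 4.6μ - 4.50213 ≥ 0
Quadratic formula (positive root): μ = [λ + √(λ² + 4×4.50213)]/2
Discriminant: 21.16 + 4×4.50213 = 39.1685, √39.1685 = 6.2585
μ ≥ (4.6 + 6.2585)/2 = 5.4292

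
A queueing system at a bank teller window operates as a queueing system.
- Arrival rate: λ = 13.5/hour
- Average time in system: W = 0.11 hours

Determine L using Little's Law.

Little's Law: L = λW
L = 13.5 × 0.11 = 1.4850 transactions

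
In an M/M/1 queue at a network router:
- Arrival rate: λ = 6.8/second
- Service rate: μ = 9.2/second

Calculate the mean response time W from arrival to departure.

First, compute utilization: ρ = λ/μ = 6.8/9.2 = 0.7391
For M/M/1: W = 1/(μ-λ)
W = 1/(9.2-6.8) = 1/2.40
W = 0.4167 seconds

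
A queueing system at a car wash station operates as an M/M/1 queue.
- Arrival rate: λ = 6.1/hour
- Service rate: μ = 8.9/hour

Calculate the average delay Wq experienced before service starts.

First, compute utilization: ρ = λ/μ = 6.1/8.9 = 0.6854
For M/M/1: Wq = λ/(μ(μ-λ))
Wq = 6.1/(8.9 × (8.9-6.1))
Wq = 6.1/(8.9 × 2.80)
Wq = 0.2448 hours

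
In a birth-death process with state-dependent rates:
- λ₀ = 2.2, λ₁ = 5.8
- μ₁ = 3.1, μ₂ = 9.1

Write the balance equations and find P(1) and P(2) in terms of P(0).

Balance equations:
State 0: λ₀P₀ = μ₁P₁ → P₁ = (λ₀/μ₁)P₀ = (2.2/3.1)P₀ = 0.7097P₀
State 1: P₂ = (λ₀λ₁)/(μ₁μ₂)P₀ = (2.2×5.8)/(3.1×9.1)P₀ = 0.4523P₀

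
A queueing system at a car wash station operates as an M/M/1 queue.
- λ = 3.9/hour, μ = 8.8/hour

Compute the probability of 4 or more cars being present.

ρ = λ/μ = 3.9/8.8 = 0.4432
P(N ≥ n) = ρⁿ
P(N ≥ 4) = 0.4432^4
P(N ≥ 4) = 0.03858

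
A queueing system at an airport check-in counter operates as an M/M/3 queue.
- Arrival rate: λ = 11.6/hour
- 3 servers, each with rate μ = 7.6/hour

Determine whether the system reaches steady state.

Stability requires ρ = λ/(cμ) < 1
ρ = 11.6/(3 × 7.6) = 11.6/22.80 = 0.5088
Since 0.5088 < 1, the system is STABLE.
The servers are busy 50.88% of the time.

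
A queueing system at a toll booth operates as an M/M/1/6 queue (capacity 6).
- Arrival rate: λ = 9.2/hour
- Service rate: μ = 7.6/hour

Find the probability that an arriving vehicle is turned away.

ρ = λ/μ = 9.2/7.6 = 1.210526
P₀ = (1-ρ)/(1-ρ^(K+1)) = (1-1.210526)/(1-1.210526^7) = -0.21053/-2.8091 = 0.07495
P_K = P₀×ρ^K = 0.07495 × 1.210526^6 = 0.07495 × 3.1466 = 0.2358
Blocking probability = 23.58%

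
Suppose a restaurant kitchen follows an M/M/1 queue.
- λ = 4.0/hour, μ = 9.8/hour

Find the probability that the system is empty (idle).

ρ = λ/μ = 4.0/9.8 = 0.4082
P(0) = 1 - ρ = 1 - 0.4082 = 0.5918
The server is idle 59.18% of the time.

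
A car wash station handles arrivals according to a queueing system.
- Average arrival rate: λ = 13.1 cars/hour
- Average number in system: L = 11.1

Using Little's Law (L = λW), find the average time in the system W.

Little's Law: L = λW, so W = L/λ
W = 11.1/13.1 = 0.8473 hours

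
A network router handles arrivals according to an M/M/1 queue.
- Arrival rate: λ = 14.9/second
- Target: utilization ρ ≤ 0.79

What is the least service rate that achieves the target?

ρ = λ/μ, so μ = λ/ρ
μ ≥ 14.9/0.79 = 18.8608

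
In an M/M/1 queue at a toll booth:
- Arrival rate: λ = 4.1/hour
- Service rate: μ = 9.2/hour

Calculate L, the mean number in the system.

ρ = λ/μ = 4.1/9.2 = 0.4457
For M/M/1: L = λ/(μ-λ)
L = 4.1/(9.2-4.1) = 4.1/5.10
L = 0.8039 vehicles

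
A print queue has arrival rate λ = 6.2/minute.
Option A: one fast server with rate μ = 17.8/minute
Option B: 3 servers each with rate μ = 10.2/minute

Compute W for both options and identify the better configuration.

Option A: single server μ = 17.8 (M/M/1)
  ρ_A = 6.2/17.8 = 0.3483
  W_A = 1/(μ-λ) = 1/(17.8-6.2) = 1/11.60 = 0.08621

Option B: 3 servers μ = 10.2 (M/M/3)
  ρ_B = λ/(cμ) = 6.2/(3×10.2) = 0.2026
  Offered load a = λ/μ = cρ = 6.2/10.2 = 0.6078
  P₀ = [ Σₙ₌₀^2 aⁿ/n! + a^3/(3!(1-ρ)) ]⁻¹
  Σ = a^0/0! + a^1/1! + a^2/2! = 1.0000 + 0.60784 + 0.18474 = 1.7926
  a^3/(3!(1-ρ)) = 0.2246/(6 × 0.7974) = 0.04694
  P₀ = 1/(1.7926 + 0.04694) = 0.5436
  Lq = P₀·a^3·ρ / (3!(1-ρ)²) = 0.5436 × 0.2246 × 0.2026 / (6 × 0.6358) = 0.006484
  Wq_B = Lq/λ = 0.006484/6.2 = 0.001046
  W_B = Wq_B + 1/μ = 0.001046 + 0.09804 = 0.09909

Since W_A = 0.08621 < W_B = 0.09909, Option A (single fast server) has the shorter time in system.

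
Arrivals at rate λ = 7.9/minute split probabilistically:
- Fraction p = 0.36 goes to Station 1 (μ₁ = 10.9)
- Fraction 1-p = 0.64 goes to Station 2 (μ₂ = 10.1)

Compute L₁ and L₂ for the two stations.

Effective rates: λ₁ = 7.9×0.36 = 2.844, λ₂ = 7.9×0.64 = 5.056
Station 1: ρ₁ = 2.844/10.9 = 0.2609, L₁ = ρ₁/(1-ρ₁) = 0.2609/(1-0.2609) = 0.3530
Station 2: ρ₂ = 5.056/10.1 = 0.5006, L₂ = ρ₂/(1-ρ₂) = 0.5006/(1-0.5006) = 1.0024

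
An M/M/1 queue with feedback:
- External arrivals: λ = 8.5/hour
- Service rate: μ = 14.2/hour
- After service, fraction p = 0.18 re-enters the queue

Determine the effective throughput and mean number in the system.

Effective arrival rate: λ_eff = λ/(1-p) = 8.5/(1-0.18) = 8.5/0.82 = 10.3659
ρ = λ_eff/μ = 10.3659/14.2 = 0.72999
L = ρ/(1-ρ) = 0.72999/(1-0.72999) = 2.7036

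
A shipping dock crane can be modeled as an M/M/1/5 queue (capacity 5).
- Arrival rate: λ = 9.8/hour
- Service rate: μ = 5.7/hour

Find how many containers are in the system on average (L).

ρ = λ/μ = 9.8/5.7 = 1.7193
P₀ = (1-ρ)/(1-ρ^(K+1)) = (1-1.7193)/(1-1.7193^6) = -0.7193/-24.8291 = 0.02897
P_K = P₀×ρ^K = 0.02897 × 1.7193^5 = 0.02897 × 15.0231 = 0.4352
L = ρ[1 - (K+1)ρ^K + Kρ^(K+1)] / [(1-ρ)(1-ρ^(K+1))]
L = 1.7193 × (1 - 6×15.0231 + 5×25.8291) / ((1 - 1.7193) × (1 - 25.8291)) = 3.8514 containers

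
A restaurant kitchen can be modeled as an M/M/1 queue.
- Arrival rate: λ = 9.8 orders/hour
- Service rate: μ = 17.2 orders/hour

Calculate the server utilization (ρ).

Server utilization: ρ = λ/μ
ρ = 9.8/17.2 = 0.5698
The server is busy 56.98% of the time.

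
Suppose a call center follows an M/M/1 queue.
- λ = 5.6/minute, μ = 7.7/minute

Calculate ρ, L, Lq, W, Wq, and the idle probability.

Step 1: ρ = λ/μ = 5.6/7.7 = 0.7273
Step 2: L = λ/(μ-λ) = 5.6/2.10 = 2.6667
Step 3: Lq = λ²/(μ(μ-λ)) = 31.36/(7.7×2.10) = 1.9394
Step 4: W = 1/(μ-λ) = 1/2.10 = 0.4762
Step 5: Wq = λ/(μ(μ-λ)) = 5.6/(7.7×2.10) = 0.3463
Step 6: P(0) = 1-ρ = 0.2727
Verify: L = λW = 5.6×0.4762 = 2.6667 ✔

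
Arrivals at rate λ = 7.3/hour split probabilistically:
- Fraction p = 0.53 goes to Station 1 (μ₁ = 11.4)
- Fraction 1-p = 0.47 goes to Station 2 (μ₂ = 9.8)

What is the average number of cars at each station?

Effective rates: λ₁ = 7.3×0.53 = 3.869, λ₂ = 7.3×0.47 = 3.431
Station 1: ρ₁ = 3.869/11.4 = 0.339386, L₁ = ρ₁/(1-ρ₁) = 0.339386/(1-0.339386) = 0.5137
Station 2: ρ₂ = 3.431/9.8 = 0.3501, L₂ = ρ₂/(1-ρ₂) = 0.3501/(1-0.3501) = 0.5387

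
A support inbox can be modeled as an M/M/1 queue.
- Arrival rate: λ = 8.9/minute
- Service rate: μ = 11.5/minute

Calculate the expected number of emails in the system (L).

ρ = λ/μ = 8.9/11.5 = 0.7739
For M/M/1: L = λ/(μ-λ)
L = 8.9/(11.5-8.9) = 8.9/2.60
L = 3.4231 emails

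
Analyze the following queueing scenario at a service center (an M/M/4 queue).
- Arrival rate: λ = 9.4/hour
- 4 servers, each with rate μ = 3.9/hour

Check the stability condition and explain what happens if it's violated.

Stability requires ρ = λ/(cμ) < 1
ρ = 9.4/(4 × 3.9) = 9.4/15.60 = 0.6026
Since 0.6026 < 1, the system is STABLE.
The servers are busy 60.26% of the time.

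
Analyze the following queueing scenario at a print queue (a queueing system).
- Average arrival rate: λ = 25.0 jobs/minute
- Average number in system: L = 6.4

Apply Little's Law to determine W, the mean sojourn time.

Little's Law: L = λW, so W = L/λ
W = 6.4/25.0 = 0.2560 minutes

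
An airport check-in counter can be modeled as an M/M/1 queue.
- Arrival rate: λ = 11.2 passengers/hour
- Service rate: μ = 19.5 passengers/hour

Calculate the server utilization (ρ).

Server utilization: ρ = λ/μ
ρ = 11.2/19.5 = 0.5744
The server is busy 57.44% of the time.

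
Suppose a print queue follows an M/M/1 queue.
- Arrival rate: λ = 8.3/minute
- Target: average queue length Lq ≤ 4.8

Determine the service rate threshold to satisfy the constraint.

For M/M/1: Lq = λ²/(μ(μ-λ))
Need Lq ≤ 4.8, i.e. μ(μ-λ) ≥ λ²/4.8
μ² - 8.3μ - 68.89/4.8 ≥ 0  →  μ² - 8.3μ - 14.35208 ≥ 0
Quadratic formula (positive root): μ = [λ + √(λ² + 4×14.35208)]/2
Discriminant: 68.89 + 4×14.35208 = 126.2983, √126.2983 = 11.2383
μ ≥ (8.3 + 11.2383)/2 = 9.7691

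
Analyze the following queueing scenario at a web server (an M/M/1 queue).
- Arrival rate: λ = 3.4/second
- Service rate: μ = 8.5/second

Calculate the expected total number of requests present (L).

ρ = λ/μ = 3.4/8.5 = 0.4000
For M/M/1: L = λ/(μ-λ)
L = 3.4/(8.5-3.4) = 3.4/5.10
L = 0.6667 requests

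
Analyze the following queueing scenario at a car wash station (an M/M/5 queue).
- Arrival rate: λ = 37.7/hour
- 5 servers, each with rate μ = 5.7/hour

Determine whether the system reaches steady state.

Stability requires ρ = λ/(cμ) < 1
ρ = 37.7/(5 × 5.7) = 37.7/28.50 = 1.3228
Since 1.3228 ≥ 1, the system is UNSTABLE.
Need c > λ/μ = 37.7/5.7 = 6.61.
Minimum servers needed: c = 7.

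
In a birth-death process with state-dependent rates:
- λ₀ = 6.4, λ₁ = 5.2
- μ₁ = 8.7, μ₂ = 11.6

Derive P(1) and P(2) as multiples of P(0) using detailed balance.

Balance equations:
State 0: λ₀P₀ = μ₁P₁ → P₁ = (λ₀/μ₁)P₀ = (6.4/8.7)P₀ = 0.7356P₀
State 1: P₂ = (λ₀λ₁)/(μ₁μ₂)P₀ = (6.4×5.2)/(8.7×11.6)P₀ = 0.3298P₀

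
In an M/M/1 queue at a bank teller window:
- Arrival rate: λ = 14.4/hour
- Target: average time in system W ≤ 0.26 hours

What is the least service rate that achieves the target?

For M/M/1: W = 1/(μ-λ)
Need W ≤ 0.26, so 1/(μ-λ) ≤ 0.26
μ - λ ≥ 1/0.26 = 3.8462
μ ≥ 14.4 + 3.8462 = 18.2462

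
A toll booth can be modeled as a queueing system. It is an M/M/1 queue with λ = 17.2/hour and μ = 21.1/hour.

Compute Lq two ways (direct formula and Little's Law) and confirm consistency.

Method 1 (direct): Lq = λ²/(μ(μ-λ)) = 295.84/(21.1 × 3.90) = 3.5951

Method 2 (Little's Law):
W = 1/(μ-λ) = 1/3.90 = 0.25641
Wq = W - 1/μ = 0.25641 - 0.047393 = 0.20902
Lq = λWq = 17.2 × 0.20902 = 3.5951 ✔ (matches Method 1)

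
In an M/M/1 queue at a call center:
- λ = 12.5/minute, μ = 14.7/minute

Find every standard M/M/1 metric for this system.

Step 1: ρ = λ/μ = 12.5/14.7 = 0.8503
Step 2: L = λ/(μ-λ) = 12.5/2.20 = 5.6818
Step 3: Lq = λ²/(μ(μ-λ)) = 156.25/(14.7×2.20) = 4.8315
Step 4: W = 1/(μ-λ) = 1/2.20 = 0.454545
Step 5: Wq = λ/(μ(μ-λ)) = 12.5/(14.7×2.20) = 0.3865
Step 6: P(0) = 1-ρ = 0.1497
Verify: L = λW = 12.5×0.454545 = 5.6818 ✔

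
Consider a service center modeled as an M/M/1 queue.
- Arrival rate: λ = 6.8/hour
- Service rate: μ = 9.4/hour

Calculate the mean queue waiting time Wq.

First, compute utilization: ρ = λ/μ = 6.8/9.4 = 0.7234
For M/M/1: Wq = λ/(μ(μ-λ))
Wq = 6.8/(9.4 × (9.4-6.8))
Wq = 6.8/(9.4 × 2.60)
Wq = 0.2782 hours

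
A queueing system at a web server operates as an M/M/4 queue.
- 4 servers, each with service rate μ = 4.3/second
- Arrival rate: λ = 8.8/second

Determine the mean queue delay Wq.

Traffic intensity: ρ = λ/(cμ) = 8.8/(4×4.3) = 0.5116
Since ρ = 0.5116 < 1, system is stable.
Offered load a = λ/μ = cρ = 8.8/4.3 = 2.0465
P₀ = [ Σₙ₌₀^3 aⁿ/n! + a^4/(4!(1-ρ)) ]⁻¹
Σ = a^0/0! + a^1/1! + a^2/2! + a^3/3! = 1.00000 + 2.04651 + 2.09410 + 1.42854 = 6.5692
a^4/(4!(1-ρ)) = 17.5411/(24 × 0.48837) = 1.4966
P₀ = 1/(6.5692 + 1.4966) = 0.1240
Lq = P₀·a^4·ρ / (4!(1-ρ)²) = 0.1240 × 17.5411 × 0.5116 / (24 × 0.2385) = 0.1944
Wq = Lq/λ = 0.1944/8.8 = 0.02209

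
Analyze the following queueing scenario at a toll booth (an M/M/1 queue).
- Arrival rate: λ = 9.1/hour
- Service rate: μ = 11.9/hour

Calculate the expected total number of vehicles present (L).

ρ = λ/μ = 9.1/11.9 = 0.7647
For M/M/1: L = λ/(μ-λ)
L = 9.1/(11.9-9.1) = 9.1/2.80
L = 3.2500 vehicles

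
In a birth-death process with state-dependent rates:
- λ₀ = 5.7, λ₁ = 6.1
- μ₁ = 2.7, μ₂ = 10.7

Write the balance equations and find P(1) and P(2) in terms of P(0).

Balance equations:
State 0: λ₀P₀ = μ₁P₁ → P₁ = (λ₀/μ₁)P₀ = (5.7/2.7)P₀ = 2.1111P₀
State 1: P₂ = (λ₀λ₁)/(μ₁μ₂)P₀ = (5.7×6.1)/(2.7×10.7)P₀ = 1.2035P₀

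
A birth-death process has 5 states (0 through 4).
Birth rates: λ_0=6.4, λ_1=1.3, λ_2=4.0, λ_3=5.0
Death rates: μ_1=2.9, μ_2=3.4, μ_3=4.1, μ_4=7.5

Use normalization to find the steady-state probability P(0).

Ratios P(n)/P(0) = (λ₀···λₙ₋₁)/(μ₁···μₙ):
P(1)/P(0) = (6.4)/(2.9) = 2.2069
P(2)/P(0) = (6.4×1.3)/(2.9×3.4) = 0.84381
P(3)/P(0) = (6.4×1.3×4.0)/(2.9×3.4×4.1) = 0.82323
P(4)/P(0) = (6.4×1.3×4.0×5.0)/(2.9×3.4×4.1×7.5) = 0.54882

Normalization: ∑ P(n) = 1
P(0) × (1.0000 + 2.2069 + 0.84381 + 0.82323 + 0.54882) = 1
P(0) × 5.4228 = 1
P(0) = 1/5.4228 = 0.1844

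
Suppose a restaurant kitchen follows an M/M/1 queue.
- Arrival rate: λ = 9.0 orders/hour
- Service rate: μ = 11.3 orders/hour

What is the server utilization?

Server utilization: ρ = λ/μ
ρ = 9.0/11.3 = 0.7965
The server is busy 79.65% of the time.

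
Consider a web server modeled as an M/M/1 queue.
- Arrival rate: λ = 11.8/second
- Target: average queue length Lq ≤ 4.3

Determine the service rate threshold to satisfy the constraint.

For M/M/1: Lq = λ²/(μ(μ-λ))
Need Lq ≤ 4.3, i.e. μ(μ-λ) ≥ λ²/4.3
μ² - 11.8μ - 139.24/4.3 ≥ 0  →  μ² - 11.8μ - 32.3814 ≥ 0
Quadratic formula (positive root): μ = [λ + √(λ² + 4×32.3814)]/2
Discriminant: 139.24 + 4×32.3814 = 268.7656, √268.7656 = 16.39407
μ ≥ (11.8 + 16.39407)/2 = 14.0970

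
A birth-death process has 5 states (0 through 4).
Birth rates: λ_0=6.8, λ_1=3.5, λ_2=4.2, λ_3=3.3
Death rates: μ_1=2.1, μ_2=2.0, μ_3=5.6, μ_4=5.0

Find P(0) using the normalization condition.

Ratios P(n)/P(0) = (λ₀···λₙ₋₁)/(μ₁···μₙ):
P(1)/P(0) = (6.8)/(2.1) = 3.2381
P(2)/P(0) = (6.8×3.5)/(2.1×2.0) = 5.6667
P(3)/P(0) = (6.8×3.5×4.2)/(2.1×2.0×5.6) = 4.2500
P(4)/P(0) = (6.8×3.5×4.2×3.3)/(2.1×2.0×5.6×5.0) = 2.8050

Normalization: ∑ P(n) = 1
P(0) × (1.0000 + 3.2381 + 5.6667 + 4.2500 + 2.8050) = 1
P(0) × 16.9598 = 1
P(0) = 1/16.9598 = 0.05896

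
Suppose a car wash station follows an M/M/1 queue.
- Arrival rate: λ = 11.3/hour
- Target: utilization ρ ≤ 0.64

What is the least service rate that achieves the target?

ρ = λ/μ, so μ = λ/ρ
μ ≥ 11.3/0.64 = 17.6562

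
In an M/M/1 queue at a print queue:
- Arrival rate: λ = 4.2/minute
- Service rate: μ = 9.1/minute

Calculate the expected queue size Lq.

ρ = λ/μ = 4.2/9.1 = 0.4615
For M/M/1: Lq = λ²/(μ(μ-λ))
Lq = 17.64/(9.1 × 4.90)
Lq = 0.3956 jobs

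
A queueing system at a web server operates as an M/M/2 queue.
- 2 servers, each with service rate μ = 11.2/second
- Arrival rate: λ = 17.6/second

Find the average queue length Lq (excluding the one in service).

Traffic intensity: ρ = λ/(cμ) = 17.6/(2×11.2) = 0.7857
Since ρ = 0.7857 < 1, system is stable.
Offered load a = λ/μ = cρ = 17.6/11.2 = 1.5714
P₀ = [ Σₙ₌₀^1 aⁿ/n! + a^2/(2!(1-ρ)) ]⁻¹
Σ = a^0/0! + a^1/1! = 1.0000 + 1.5714 = 2.5714
a^2/(2!(1-ρ)) = 2.46939/(2 × 0.214286) = 5.7619
P₀ = 1/(2.5714 + 5.7619) = 0.1200
Lq = P₀·a^2·ρ / (2!(1-ρ)²) = 0.120000 × 2.46939 × 0.785714 / (2 × 0.0459184) = 2.5352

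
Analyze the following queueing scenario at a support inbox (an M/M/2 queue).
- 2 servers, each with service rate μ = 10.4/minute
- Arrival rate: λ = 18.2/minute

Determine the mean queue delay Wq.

Traffic intensity: ρ = λ/(cμ) = 18.2/(2×10.4) = 0.8750
Since ρ = 0.8750 < 1, system is stable.
Offered load a = λ/μ = cρ = 18.2/10.4 = 1.7500
P₀ = [ Σₙ₌₀^1 aⁿ/n! + a^2/(2!(1-ρ)) ]⁻¹
Σ = a^0/0! + a^1/1! = 1.0000 + 1.7500 = 2.7500
a^2/(2!(1-ρ)) = 3.0625/(2 × 0.1250) = 12.2500
P₀ = 1/(2.7500 + 12.2500) = 0.06667
Lq = P₀·a^2·ρ / (2!(1-ρ)²) = 0.066667 × 3.0625 × 0.87500 / (2 × 0.015625) = 5.7167
Wq = Lq/λ = 5.7167/18.2 = 0.3141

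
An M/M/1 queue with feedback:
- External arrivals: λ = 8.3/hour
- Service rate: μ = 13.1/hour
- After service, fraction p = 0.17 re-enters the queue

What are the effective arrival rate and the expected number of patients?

Effective arrival rate: λ_eff = λ/(1-p) = 8.3/(1-0.17) = 8.3/0.83 = 10.0000
ρ = λ_eff/μ = 10.0000/13.1 = 0.76336
L = ρ/(1-ρ) = 0.76336/(1-0.76336) = 3.2258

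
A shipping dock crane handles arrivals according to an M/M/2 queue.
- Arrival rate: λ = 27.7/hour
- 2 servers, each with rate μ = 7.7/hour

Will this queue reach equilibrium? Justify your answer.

Stability requires ρ = λ/(cμ) < 1
ρ = 27.7/(2 × 7.7) = 27.7/15.40 = 1.7987
Since 1.7987 ≥ 1, the system is UNSTABLE.
Need c > λ/μ = 27.7/7.7 = 3.60.
Minimum servers needed: c = 4.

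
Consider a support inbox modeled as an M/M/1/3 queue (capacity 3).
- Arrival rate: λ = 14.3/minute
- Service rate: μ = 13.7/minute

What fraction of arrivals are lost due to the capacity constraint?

ρ = λ/μ = 14.3/13.7 = 1.0438
P₀ = (1-ρ)/(1-ρ^(K+1)) = (1-1.0438)/(1-1.0438^4) = -0.043800/-0.18705 = 0.2342
P_K = P₀×ρ^K = 0.2342 × 1.0438^3 = 0.2342 × 1.1372 = 0.2663
Blocking probability = 26.63%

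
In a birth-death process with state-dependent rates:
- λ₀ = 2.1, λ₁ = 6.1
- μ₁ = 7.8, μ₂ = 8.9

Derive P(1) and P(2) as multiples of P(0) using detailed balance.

Balance equations:
State 0: λ₀P₀ = μ₁P₁ → P₁ = (λ₀/μ₁)P₀ = (2.1/7.8)P₀ = 0.2692P₀
State 1: P₂ = (λ₀λ₁)/(μ₁μ₂)P₀ = (2.1×6.1)/(7.8×8.9)P₀ = 0.1845P₀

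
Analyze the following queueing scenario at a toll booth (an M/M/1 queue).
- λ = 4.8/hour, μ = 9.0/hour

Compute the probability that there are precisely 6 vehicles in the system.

ρ = λ/μ = 4.8/9.0 = 0.5333
P(n) = (1-ρ)ρⁿ
P(6) = (1-0.5333) × 0.5333^6
P(6) = 0.4667 × 0.02301
P(6) = 0.01074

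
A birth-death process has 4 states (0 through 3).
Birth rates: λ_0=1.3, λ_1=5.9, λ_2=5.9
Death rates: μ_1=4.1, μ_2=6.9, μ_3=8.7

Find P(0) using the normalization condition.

Ratios P(n)/P(0) = (λ₀···λₙ₋₁)/(μ₁···μₙ):
P(1)/P(0) = (1.3)/(4.1) = 0.3171
P(2)/P(0) = (1.3×5.9)/(4.1×6.9) = 0.2711
P(3)/P(0) = (1.3×5.9×5.9)/(4.1×6.9×8.7) = 0.1839

Normalization: ∑ P(n) = 1
P(0) × (1.0000 + 0.3171 + 0.2711 + 0.1839) = 1
P(0) × 1.7721 = 1
P(0) = 1/1.7721 = 0.5643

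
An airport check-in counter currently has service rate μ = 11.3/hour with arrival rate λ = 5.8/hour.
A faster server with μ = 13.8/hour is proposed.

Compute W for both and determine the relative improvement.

System 1: ρ₁ = 5.8/11.3 = 0.5133, W₁ = 1/(11.3-5.8) = 0.18182
System 2: ρ₂ = 5.8/13.8 = 0.4203, W₂ = 1/(13.8-5.8) = 0.12500
Improvement: (W₁-W₂)/W₁ = (0.18182-0.12500)/0.18182 = 31.25%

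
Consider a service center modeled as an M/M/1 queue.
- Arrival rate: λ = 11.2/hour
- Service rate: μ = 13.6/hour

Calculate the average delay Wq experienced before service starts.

First, compute utilization: ρ = λ/μ = 11.2/13.6 = 0.8235
For M/M/1: Wq = λ/(μ(μ-λ))
Wq = 11.2/(13.6 × (13.6-11.2))
Wq = 11.2/(13.6 × 2.40)
Wq = 0.3431 hours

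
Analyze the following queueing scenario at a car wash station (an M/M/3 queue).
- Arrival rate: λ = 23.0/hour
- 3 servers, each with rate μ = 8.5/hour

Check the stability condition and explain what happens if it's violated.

Stability requires ρ = λ/(cμ) < 1
ρ = 23.0/(3 × 8.5) = 23.0/25.50 = 0.9020
Since 0.9020 < 1, the system is STABLE.
The servers are busy 90.20% of the time.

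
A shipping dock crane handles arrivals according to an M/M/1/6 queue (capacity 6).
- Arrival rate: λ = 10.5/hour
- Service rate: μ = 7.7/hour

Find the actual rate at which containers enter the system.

ρ = λ/μ = 10.5/7.7 = 1.36364
P₀ = (1-ρ)/(1-ρ^(K+1)) = (1-1.36364)/(1-1.36364^7) = -0.3636/-7.7680 = 0.04681
P_K = P₀×ρ^K = 0.04681 × 1.36364^6 = 0.04681 × 6.4298 = 0.3010
λ_eff = λ(1-P_K) = 10.5 × (1 - 0.3010) = 10.5 × 0.6990 = 7.3395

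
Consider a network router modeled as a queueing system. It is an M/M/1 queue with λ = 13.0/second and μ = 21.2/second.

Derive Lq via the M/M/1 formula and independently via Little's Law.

Method 1 (direct): Lq = λ²/(μ(μ-λ)) = 169.00/(21.2 × 8.20) = 0.9722

Method 2 (Little's Law):
W = 1/(μ-λ) = 1/8.20 = 0.121951
Wq = W - 1/μ = 0.121951 - 0.0471698 = 0.074781
Lq = λWq = 13.0 × 0.074781 = 0.9722 ✔ (matches Method 1)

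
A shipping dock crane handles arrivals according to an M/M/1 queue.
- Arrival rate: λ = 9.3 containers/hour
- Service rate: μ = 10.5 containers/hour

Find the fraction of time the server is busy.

Server utilization: ρ = λ/μ
ρ = 9.3/10.5 = 0.8857
The server is busy 88.57% of the time.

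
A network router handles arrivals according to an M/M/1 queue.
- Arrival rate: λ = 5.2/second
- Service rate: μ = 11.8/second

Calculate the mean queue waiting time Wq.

First, compute utilization: ρ = λ/μ = 5.2/11.8 = 0.4407
For M/M/1: Wq = λ/(μ(μ-λ))
Wq = 5.2/(11.8 × (11.8-5.2))
Wq = 5.2/(11.8 × 6.60)
Wq = 0.06677 seconds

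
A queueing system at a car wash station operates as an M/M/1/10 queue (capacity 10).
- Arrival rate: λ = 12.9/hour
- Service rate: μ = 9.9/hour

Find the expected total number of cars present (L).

ρ = λ/μ = 12.9/9.9 = 1.30303
P₀ = (1-ρ)/(1-ρ^(K+1)) = (1-1.30303)/(1-1.30303^11) = -0.3030/-17.3865 = 0.01743
P_K = P₀×ρ^K = 0.01743 × 1.30303^10 = 0.01743 × 14.1106 = 0.2459
L = ρ[1 - (K+1)ρ^K + Kρ^(K+1)] / [(1-ρ)(1-ρ^(K+1))]
L = 1.30303 × (1 - 11×14.11056 + 10×18.38648) / ((1 - 1.30303) × (1 - 18.38648)) = 7.3327 cars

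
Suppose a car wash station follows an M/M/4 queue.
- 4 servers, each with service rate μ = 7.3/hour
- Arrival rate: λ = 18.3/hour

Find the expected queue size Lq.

Traffic intensity: ρ = λ/(cμ) = 18.3/(4×7.3) = 0.6267
Since ρ = 0.6267 < 1, system is stable.
Offered load a = λ/μ = cρ = 18.3/7.3 = 2.5068
P₀ = [ Σₙ₌₀^3 aⁿ/n! + a^4/(4!(1-ρ)) ]⁻¹
Σ = a^0/0! + a^1/1! + a^2/2! + a^3/3! = 1.00000 + 2.50685 + 3.14215 + 2.62563 = 9.2746
a^4/(4!(1-ρ)) = 39.4923/(24 × 0.373288) = 4.4082
P₀ = 1/(9.2746 + 4.4082) = 0.07308
Lq = P₀·a^4·ρ / (4!(1-ρ)²) = 0.073084 × 39.4923 × 0.62671 / (24 × 0.13934) = 0.5409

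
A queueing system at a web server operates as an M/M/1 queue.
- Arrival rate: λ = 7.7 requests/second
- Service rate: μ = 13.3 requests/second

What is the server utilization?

Server utilization: ρ = λ/μ
ρ = 7.7/13.3 = 0.5789
The server is busy 57.89% of the time.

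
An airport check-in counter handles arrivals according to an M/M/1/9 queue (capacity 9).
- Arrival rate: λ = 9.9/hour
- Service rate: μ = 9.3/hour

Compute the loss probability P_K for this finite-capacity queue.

ρ = λ/μ = 9.9/9.3 = 1.064516
P₀ = (1-ρ)/(1-ρ^(K+1)) = (1-1.064516)/(1-1.064516^10) = -0.064516/-0.86862 = 0.07427
P_K = P₀×ρ^K = 0.07427 × 1.064516^9 = 0.07427 × 1.7554 = 0.1304
Blocking probability = 13.04%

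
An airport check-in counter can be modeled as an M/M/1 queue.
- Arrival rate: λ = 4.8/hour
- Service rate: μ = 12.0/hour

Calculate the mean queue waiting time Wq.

First, compute utilization: ρ = λ/μ = 4.8/12.0 = 0.4000
For M/M/1: Wq = λ/(μ(μ-λ))
Wq = 4.8/(12.0 × (12.0-4.8))
Wq = 4.8/(12.0 × 7.20)
Wq = 0.05556 hours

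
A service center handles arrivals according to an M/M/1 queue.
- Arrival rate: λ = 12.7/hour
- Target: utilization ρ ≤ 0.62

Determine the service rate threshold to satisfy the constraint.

ρ = λ/μ, so μ = λ/ρ
μ ≥ 12.7/0.62 = 20.4839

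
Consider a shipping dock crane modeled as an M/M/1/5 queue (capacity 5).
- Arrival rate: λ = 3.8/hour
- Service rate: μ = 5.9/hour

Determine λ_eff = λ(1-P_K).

ρ = λ/μ = 3.8/5.9 = 0.64407
P₀ = (1-ρ)/(1-ρ^(K+1)) = (1-0.64407)/(1-0.64407^6) = 0.3559/0.9286 = 0.3833
P_K = P₀×ρ^K = 0.38329 × 0.64407^5 = 0.38329 × 0.11083 = 0.04248
λ_eff = λ(1-P_K) = 3.8 × (1 - 0.04248) = 3.8 × 0.95752 = 3.6386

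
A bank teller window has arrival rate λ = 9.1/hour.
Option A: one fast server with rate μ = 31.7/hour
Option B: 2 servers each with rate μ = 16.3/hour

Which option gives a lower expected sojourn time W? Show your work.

Option A: single server μ = 31.7 (M/M/1)
  ρ_A = 9.1/31.7 = 0.2871
  W_A = 1/(μ-λ) = 1/(31.7-9.1) = 1/22.60 = 0.04425

Option B: 2 servers μ = 16.3 (M/M/2)
  ρ_B = λ/(cμ) = 9.1/(2×16.3) = 0.2791
  Offered load a = λ/μ = cρ = 9.1/16.3 = 0.5583
  P₀ = [ Σₙ₌₀^1 aⁿ/n! + a^2/(2!(1-ρ)) ]⁻¹
  Σ = a^0/0! + a^1/1! = 1.0000 + 0.5583 = 1.5583
  a^2/(2!(1-ρ)) = 0.3117/(2 × 0.7209) = 0.2162
  P₀ = 1/(1.5583 + 0.2162) = 0.5635
  Lq = P₀·a^2·ρ / (2!(1-ρ)²) = 0.56355 × 0.31168 × 0.27914 / (2 × 0.51964) = 0.04718
  Wq_B = Lq/λ = 0.047177/9.1 = 0.005184
  W_B = Wq_B + 1/μ = 0.005184 + 0.06135 = 0.06653

Since W_A = 0.04425 < W_B = 0.06653, Option A (single fast server) has the shorter time in system.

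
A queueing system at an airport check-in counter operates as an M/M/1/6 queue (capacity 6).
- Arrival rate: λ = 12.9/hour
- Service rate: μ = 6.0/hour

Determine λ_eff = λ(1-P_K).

ρ = λ/μ = 12.9/6.0 = 2.1500
P₀ = (1-ρ)/(1-ρ^(K+1)) = (1-2.1500)/(1-2.1500^7) = -1.1500/-211.3583 = 0.005441
P_K = P₀×ρ^K = 0.005441 × 2.1500^6 = 0.005441 × 98.7713 = 0.5374
λ_eff = λ(1-P_K) = 12.9 × (1 - 0.53741) = 12.9 × 0.46259 = 5.9674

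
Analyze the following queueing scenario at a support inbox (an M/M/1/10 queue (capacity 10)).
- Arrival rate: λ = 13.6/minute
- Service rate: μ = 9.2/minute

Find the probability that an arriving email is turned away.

ρ = λ/μ = 13.6/9.2 = 1.47826
P₀ = (1-ρ)/(1-ρ^(K+1)) = (1-1.47826)/(1-1.47826^11) = -0.4783/-72.6646 = 0.006582
P_K = P₀×ρ^K = 0.006582 × 1.47826^10 = 0.006582 × 49.8320 = 0.3280
Blocking probability = 32.80%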